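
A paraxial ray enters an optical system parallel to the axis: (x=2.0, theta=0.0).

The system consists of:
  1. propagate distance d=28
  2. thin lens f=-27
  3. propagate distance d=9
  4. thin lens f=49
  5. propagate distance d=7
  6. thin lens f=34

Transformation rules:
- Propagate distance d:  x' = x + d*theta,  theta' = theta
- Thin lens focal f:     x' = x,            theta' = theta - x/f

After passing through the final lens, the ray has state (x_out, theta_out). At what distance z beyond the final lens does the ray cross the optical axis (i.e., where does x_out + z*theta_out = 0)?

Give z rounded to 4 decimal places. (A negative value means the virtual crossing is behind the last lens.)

Answer: 44.6355

Derivation:
Initial: x=2.0000 theta=0.0000
After 1 (propagate distance d=28): x=2.0000 theta=0.0000
After 2 (thin lens f=-27): x=2.0000 theta=2/27 (≈0.0741)
After 3 (propagate distance d=9): x=8/3 (≈2.6667) theta=2/27 (≈0.0741)
After 4 (thin lens f=49): x=8/3 (≈2.6667) theta=26/1323 (≈0.0197)
After 5 (propagate distance d=7): x=530/189 (≈2.8042) theta=26/1323 (≈0.0197)
After 6 (thin lens f=34): x=530/189 (≈2.8042) theta=-157/2499 (≈-0.0628)
z_focus = -x_out/theta_out = -(530/189)/(-157/2499) = 63070/1413 ≈ 44.6355
Rounded to 4 decimal places: z = 44.6355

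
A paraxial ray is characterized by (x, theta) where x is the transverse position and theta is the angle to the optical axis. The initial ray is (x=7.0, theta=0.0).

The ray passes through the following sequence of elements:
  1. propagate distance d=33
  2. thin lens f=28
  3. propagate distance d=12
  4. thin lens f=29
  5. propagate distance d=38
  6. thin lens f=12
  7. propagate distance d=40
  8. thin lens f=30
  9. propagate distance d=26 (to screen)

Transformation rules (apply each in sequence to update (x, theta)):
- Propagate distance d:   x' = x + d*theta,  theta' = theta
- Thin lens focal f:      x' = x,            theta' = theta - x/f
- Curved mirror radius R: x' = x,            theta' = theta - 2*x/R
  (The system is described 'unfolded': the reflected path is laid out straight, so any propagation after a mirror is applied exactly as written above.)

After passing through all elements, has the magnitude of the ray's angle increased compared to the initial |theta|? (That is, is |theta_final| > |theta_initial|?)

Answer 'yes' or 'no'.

Answer: yes

Derivation:
Initial: x=7.0000 theta=0.0000
After 1 (propagate distance d=33): x=7.0000 theta=0.0000
After 2 (thin lens f=28): x=7.0000 theta=-0.2500
After 3 (propagate distance d=12): x=4.0000 theta=-0.2500
After 4 (thin lens f=29): x=4.0000 theta=-45/116 (≈-0.3879)
After 5 (propagate distance d=38): x=-623/58 (≈-10.7414) theta=-45/116 (≈-0.3879)
After 6 (thin lens f=12): x=-623/58 (≈-10.7414) theta=353/696 (≈0.5072)
After 7 (propagate distance d=40): x=1661/174 (≈9.5460) theta=353/696 (≈0.5072)
After 8 (thin lens f=30): x=1661/174 (≈9.5460) theta=1973/10440 (≈0.1890)
After 9 (propagate distance d=26 (to screen)): x=75479/5220 (≈14.4596) theta=1973/10440 (≈0.1890)
|theta_initial|=0.0000 |theta_final|=1973/10440 (≈0.1890) -> increased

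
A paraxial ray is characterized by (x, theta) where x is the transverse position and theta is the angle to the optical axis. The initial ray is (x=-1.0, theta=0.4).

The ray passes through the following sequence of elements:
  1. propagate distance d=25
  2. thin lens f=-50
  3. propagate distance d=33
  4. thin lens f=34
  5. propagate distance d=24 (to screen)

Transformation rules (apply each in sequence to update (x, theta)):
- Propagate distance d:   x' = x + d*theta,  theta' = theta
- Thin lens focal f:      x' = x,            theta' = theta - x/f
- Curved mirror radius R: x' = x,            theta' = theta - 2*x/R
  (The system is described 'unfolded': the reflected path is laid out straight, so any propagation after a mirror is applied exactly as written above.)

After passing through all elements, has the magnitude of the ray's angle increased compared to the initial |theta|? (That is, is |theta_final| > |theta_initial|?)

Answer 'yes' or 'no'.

Initial: x=-1.0000 theta=0.4000
After 1 (propagate distance d=25): x=9.0000 theta=0.4000
After 2 (thin lens f=-50): x=9.0000 theta=0.5800
After 3 (propagate distance d=33): x=28.1400 theta=0.5800
After 4 (thin lens f=34): x=28.1400 theta=-421/1700 (≈-0.2476)
After 5 (propagate distance d=24 (to screen)): x=18867/850 (≈22.1965) theta=-421/1700 (≈-0.2476)
|theta_initial|=0.4000 |theta_final|=421/1700 (≈0.2476) -> not increased

Answer: no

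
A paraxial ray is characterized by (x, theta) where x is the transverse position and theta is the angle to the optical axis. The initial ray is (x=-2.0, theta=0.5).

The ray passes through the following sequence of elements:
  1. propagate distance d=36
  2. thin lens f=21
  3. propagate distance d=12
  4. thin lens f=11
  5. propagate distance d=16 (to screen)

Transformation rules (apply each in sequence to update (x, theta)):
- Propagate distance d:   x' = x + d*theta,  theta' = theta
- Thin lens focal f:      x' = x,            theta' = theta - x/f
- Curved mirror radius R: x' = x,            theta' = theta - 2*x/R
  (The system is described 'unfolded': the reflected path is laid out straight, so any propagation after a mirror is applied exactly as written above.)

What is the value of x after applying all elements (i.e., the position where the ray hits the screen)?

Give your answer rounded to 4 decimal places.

Initial: x=-2.0000 theta=0.5000
After 1 (propagate distance d=36): x=16.0000 theta=0.5000
After 2 (thin lens f=21): x=16.0000 theta=-11/42 (≈-0.2619)
After 3 (propagate distance d=12): x=90/7 (≈12.8571) theta=-11/42 (≈-0.2619)
After 4 (thin lens f=11): x=90/7 (≈12.8571) theta=-661/462 (≈-1.4307)
After 5 (propagate distance d=16 (to screen)): x=-2318/231 (≈-10.0346) theta=-661/462 (≈-1.4307)
Rounded to 4 decimal places: x = -10.0346

Answer: -10.0346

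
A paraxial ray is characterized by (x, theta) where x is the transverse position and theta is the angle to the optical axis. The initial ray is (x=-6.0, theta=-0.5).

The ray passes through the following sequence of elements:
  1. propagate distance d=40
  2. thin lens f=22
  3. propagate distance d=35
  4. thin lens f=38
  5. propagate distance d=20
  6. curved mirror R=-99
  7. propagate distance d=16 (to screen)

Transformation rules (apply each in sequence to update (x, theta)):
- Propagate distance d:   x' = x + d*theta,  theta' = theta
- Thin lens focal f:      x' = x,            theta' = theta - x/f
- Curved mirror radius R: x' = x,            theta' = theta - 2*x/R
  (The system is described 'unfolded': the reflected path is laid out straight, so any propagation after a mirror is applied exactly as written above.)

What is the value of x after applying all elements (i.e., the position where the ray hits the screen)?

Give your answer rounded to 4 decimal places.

Initial: x=-6.0000 theta=-0.5000
After 1 (propagate distance d=40): x=-26.0000 theta=-0.5000
After 2 (thin lens f=22): x=-26.0000 theta=15/22 (≈0.6818)
After 3 (propagate distance d=35): x=-47/22 (≈-2.1364) theta=15/22 (≈0.6818)
After 4 (thin lens f=38): x=-47/22 (≈-2.1364) theta=617/836 (≈0.7380)
After 5 (propagate distance d=20): x=5277/418 (≈12.6244) theta=617/836 (≈0.7380)
After 6 (curved mirror R=-99): x=5277/418 (≈12.6244) theta=27397/27588 (≈0.9931)
After 7 (propagate distance d=16 (to screen)): x=393317/13794 (≈28.5136) theta=27397/27588 (≈0.9931)
Rounded to 4 decimal places: x = 28.5136

Answer: 28.5136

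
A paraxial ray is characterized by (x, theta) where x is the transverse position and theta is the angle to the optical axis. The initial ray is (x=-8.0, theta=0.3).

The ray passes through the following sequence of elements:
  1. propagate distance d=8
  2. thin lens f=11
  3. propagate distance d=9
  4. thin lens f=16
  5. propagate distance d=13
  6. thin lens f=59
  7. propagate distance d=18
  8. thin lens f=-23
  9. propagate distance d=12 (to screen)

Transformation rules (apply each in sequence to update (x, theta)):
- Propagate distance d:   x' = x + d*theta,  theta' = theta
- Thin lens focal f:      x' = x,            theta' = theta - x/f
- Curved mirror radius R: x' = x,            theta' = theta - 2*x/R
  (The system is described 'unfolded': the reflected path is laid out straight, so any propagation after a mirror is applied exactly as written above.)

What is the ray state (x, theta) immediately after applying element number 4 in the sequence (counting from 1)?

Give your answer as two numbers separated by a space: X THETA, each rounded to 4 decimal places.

Initial: x=-8.0000 theta=0.3000
After 1 (propagate distance d=8): x=-5.6000 theta=0.3000
After 2 (thin lens f=11): x=-5.6000 theta=89/110 (≈0.8091)
After 3 (propagate distance d=9): x=37/22 (≈1.6818) theta=89/110 (≈0.8091)
After 4 (thin lens f=16): x=37/22 (≈1.6818) theta=1239/1760 (≈0.7040)
Rounded to 4 decimal places: x = 1.6818, theta = 0.7040

Answer: 1.6818 0.7040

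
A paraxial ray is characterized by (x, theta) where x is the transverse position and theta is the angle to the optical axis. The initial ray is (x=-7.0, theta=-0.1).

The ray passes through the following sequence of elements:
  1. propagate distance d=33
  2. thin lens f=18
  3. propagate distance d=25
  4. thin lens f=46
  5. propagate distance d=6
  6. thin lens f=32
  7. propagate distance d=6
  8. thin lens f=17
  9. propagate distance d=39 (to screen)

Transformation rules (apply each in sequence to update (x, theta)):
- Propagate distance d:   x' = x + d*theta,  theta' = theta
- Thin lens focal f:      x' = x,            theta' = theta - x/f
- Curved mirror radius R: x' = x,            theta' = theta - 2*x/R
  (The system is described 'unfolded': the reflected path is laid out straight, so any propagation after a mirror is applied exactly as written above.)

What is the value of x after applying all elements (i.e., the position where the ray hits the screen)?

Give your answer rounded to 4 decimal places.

Answer: 4.3233

Derivation:
Initial: x=-7.0000 theta=-0.1000
After 1 (propagate distance d=33): x=-10.3000 theta=-0.1000
After 2 (thin lens f=18): x=-10.3000 theta=17/36 (≈0.4722)
After 3 (propagate distance d=25): x=271/180 (≈1.5056) theta=17/36 (≈0.4722)
After 4 (thin lens f=46): x=271/180 (≈1.5056) theta=1213/2760 (≈0.4395)
After 5 (propagate distance d=6): x=1715/414 (≈4.1425) theta=1213/2760 (≈0.4395)
After 6 (thin lens f=32): x=1715/414 (≈4.1425) theta=20537/66240 (≈0.3100)
After 7 (propagate distance d=6): x=198811/33120 (≈6.0027) theta=20537/66240 (≈0.3100)
After 8 (thin lens f=17): x=198811/33120 (≈6.0027) theta=-48493/1126080 (≈-0.0431)
After 9 (propagate distance d=39 (to screen)): x=4868347/1126080 (≈4.3233) theta=-48493/1126080 (≈-0.0431)
Rounded to 4 decimal places: x = 4.3233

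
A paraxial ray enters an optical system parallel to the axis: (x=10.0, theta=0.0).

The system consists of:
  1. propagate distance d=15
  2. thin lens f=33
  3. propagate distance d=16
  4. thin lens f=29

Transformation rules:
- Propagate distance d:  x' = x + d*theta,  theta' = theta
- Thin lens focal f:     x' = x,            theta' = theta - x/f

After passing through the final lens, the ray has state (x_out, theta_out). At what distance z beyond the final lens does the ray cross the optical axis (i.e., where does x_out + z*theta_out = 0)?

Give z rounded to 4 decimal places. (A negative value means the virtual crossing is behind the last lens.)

Initial: x=10.0000 theta=0.0000
After 1 (propagate distance d=15): x=10.0000 theta=0.0000
After 2 (thin lens f=33): x=10.0000 theta=-10/33 (≈-0.3030)
After 3 (propagate distance d=16): x=170/33 (≈5.1515) theta=-10/33 (≈-0.3030)
After 4 (thin lens f=29): x=170/33 (≈5.1515) theta=-460/957 (≈-0.4807)
z_focus = -x_out/theta_out = -(170/33)/(-460/957) = 493/46 ≈ 10.7174
Rounded to 4 decimal places: z = 10.7174

Answer: 10.7174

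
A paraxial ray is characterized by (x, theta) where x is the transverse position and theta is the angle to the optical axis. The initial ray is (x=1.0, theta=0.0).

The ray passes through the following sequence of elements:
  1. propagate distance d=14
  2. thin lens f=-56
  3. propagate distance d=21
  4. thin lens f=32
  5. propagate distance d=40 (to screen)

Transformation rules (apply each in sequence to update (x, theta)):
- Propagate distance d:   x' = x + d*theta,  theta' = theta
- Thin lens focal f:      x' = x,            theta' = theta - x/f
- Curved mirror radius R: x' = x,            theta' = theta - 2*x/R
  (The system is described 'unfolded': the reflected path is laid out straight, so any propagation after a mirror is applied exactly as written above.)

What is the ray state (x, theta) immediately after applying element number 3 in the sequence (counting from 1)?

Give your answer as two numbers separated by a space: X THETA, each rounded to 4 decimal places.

Initial: x=1.0000 theta=0.0000
After 1 (propagate distance d=14): x=1.0000 theta=0.0000
After 2 (thin lens f=-56): x=1.0000 theta=1/56 (≈0.0179)
After 3 (propagate distance d=21): x=1.3750 theta=1/56 (≈0.0179)
Rounded to 4 decimal places: x = 1.3750, theta = 0.0179

Answer: 1.3750 0.0179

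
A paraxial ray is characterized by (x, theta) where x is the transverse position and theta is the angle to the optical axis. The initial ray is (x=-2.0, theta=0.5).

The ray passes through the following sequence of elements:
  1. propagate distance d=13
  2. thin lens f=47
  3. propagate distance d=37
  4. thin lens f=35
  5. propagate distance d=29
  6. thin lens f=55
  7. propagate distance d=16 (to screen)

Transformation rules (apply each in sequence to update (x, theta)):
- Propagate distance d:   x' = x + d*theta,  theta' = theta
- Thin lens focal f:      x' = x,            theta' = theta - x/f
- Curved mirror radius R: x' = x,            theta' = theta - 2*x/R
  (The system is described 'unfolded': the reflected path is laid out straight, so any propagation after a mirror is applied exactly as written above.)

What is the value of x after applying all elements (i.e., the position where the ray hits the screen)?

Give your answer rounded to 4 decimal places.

Initial: x=-2.0000 theta=0.5000
After 1 (propagate distance d=13): x=4.5000 theta=0.5000
After 2 (thin lens f=47): x=4.5000 theta=19/47 (≈0.4043)
After 3 (propagate distance d=37): x=1829/94 (≈19.4574) theta=19/47 (≈0.4043)
After 4 (thin lens f=35): x=1829/94 (≈19.4574) theta=-499/3290 (≈-0.1517)
After 5 (propagate distance d=29): x=24772/1645 (≈15.0590) theta=-499/3290 (≈-0.1517)
After 6 (thin lens f=55): x=24772/1645 (≈15.0590) theta=-6999/16450 (≈-0.4255)
After 7 (propagate distance d=16 (to screen)): x=1444/175 (≈8.2514) theta=-6999/16450 (≈-0.4255)
Rounded to 4 decimal places: x = 8.2514

Answer: 8.2514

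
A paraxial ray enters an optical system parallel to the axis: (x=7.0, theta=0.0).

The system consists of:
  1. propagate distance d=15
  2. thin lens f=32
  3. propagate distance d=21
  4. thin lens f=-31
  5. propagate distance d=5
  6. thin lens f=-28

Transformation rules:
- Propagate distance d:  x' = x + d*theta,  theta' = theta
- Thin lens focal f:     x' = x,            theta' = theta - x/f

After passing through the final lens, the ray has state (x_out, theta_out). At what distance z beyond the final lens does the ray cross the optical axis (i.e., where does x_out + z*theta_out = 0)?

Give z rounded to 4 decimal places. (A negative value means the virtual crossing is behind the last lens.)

Answer: 21.1536

Derivation:
Initial: x=7.0000 theta=0.0000
After 1 (propagate distance d=15): x=7.0000 theta=0.0000
After 2 (thin lens f=32): x=7.0000 theta=-7/32 (≈-0.2188)
After 3 (propagate distance d=21): x=77/32 (≈2.4063) theta=-7/32 (≈-0.2188)
After 4 (thin lens f=-31): x=77/32 (≈2.4063) theta=-35/248 (≈-0.1411)
After 5 (propagate distance d=5): x=1687/992 (≈1.7006) theta=-35/248 (≈-0.1411)
After 6 (thin lens f=-28): x=1687/992 (≈1.7006) theta=-319/3968 (≈-0.0804)
z_focus = -x_out/theta_out = -(1687/992)/(-319/3968) = 6748/319 ≈ 21.1536
Rounded to 4 decimal places: z = 21.1536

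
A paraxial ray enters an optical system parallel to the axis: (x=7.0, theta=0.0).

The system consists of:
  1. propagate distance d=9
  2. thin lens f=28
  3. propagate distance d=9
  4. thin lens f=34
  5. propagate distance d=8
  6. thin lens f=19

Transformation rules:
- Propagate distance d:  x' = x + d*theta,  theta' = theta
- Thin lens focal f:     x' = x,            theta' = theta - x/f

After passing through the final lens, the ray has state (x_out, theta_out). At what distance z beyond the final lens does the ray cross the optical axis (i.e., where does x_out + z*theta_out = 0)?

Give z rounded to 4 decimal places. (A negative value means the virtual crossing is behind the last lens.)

Initial: x=7.0000 theta=0.0000
After 1 (propagate distance d=9): x=7.0000 theta=0.0000
After 2 (thin lens f=28): x=7.0000 theta=-0.2500
After 3 (propagate distance d=9): x=4.7500 theta=-0.2500
After 4 (thin lens f=34): x=4.7500 theta=-53/136 (≈-0.3897)
After 5 (propagate distance d=8): x=111/68 (≈1.6324) theta=-53/136 (≈-0.3897)
After 6 (thin lens f=19): x=111/68 (≈1.6324) theta=-1229/2584 (≈-0.4756)
z_focus = -x_out/theta_out = -(111/68)/(-1229/2584) = 4218/1229 ≈ 3.4321
Rounded to 4 decimal places: z = 3.4321

Answer: 3.4321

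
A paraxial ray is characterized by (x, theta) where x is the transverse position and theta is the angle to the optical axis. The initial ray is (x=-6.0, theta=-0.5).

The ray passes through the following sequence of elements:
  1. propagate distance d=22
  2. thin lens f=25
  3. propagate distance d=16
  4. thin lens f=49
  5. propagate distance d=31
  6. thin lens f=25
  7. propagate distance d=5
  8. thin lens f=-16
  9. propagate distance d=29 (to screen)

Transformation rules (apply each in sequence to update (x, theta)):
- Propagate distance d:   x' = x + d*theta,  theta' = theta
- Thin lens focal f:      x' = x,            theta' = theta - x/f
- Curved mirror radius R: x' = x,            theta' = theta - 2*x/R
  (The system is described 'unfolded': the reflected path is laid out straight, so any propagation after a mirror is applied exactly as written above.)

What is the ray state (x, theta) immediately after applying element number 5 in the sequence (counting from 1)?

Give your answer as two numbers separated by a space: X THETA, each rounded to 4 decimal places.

Initial: x=-6.0000 theta=-0.5000
After 1 (propagate distance d=22): x=-17.0000 theta=-0.5000
After 2 (thin lens f=25): x=-17.0000 theta=0.1800
After 3 (propagate distance d=16): x=-14.1200 theta=0.1800
After 4 (thin lens f=49): x=-14.1200 theta=1147/2450 (≈0.4682)
After 5 (propagate distance d=31): x=963/2450 (≈0.3931) theta=1147/2450 (≈0.4682)
Rounded to 4 decimal places: x = 0.3931, theta = 0.4682

Answer: 0.3931 0.4682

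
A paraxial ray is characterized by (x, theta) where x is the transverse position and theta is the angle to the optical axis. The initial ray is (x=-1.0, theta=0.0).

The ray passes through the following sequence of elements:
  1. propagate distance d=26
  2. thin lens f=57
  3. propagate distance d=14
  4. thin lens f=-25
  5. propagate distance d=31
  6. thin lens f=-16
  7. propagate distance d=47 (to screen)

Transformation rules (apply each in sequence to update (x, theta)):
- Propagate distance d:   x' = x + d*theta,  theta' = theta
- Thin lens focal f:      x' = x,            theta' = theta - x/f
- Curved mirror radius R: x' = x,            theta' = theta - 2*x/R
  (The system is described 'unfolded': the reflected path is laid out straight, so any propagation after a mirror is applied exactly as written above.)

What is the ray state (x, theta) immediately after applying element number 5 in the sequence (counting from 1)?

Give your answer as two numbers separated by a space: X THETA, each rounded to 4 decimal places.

Answer: -1.1460 -0.0126

Derivation:
Initial: x=-1.0000 theta=0.0000
After 1 (propagate distance d=26): x=-1.0000 theta=0.0000
After 2 (thin lens f=57): x=-1.0000 theta=1/57 (≈0.0175)
After 3 (propagate distance d=14): x=-43/57 (≈-0.7544) theta=1/57 (≈0.0175)
After 4 (thin lens f=-25): x=-43/57 (≈-0.7544) theta=-6/475 (≈-0.0126)
After 5 (propagate distance d=31): x=-1633/1425 (≈-1.1460) theta=-6/475 (≈-0.0126)
Rounded to 4 decimal places: x = -1.1460, theta = -0.0126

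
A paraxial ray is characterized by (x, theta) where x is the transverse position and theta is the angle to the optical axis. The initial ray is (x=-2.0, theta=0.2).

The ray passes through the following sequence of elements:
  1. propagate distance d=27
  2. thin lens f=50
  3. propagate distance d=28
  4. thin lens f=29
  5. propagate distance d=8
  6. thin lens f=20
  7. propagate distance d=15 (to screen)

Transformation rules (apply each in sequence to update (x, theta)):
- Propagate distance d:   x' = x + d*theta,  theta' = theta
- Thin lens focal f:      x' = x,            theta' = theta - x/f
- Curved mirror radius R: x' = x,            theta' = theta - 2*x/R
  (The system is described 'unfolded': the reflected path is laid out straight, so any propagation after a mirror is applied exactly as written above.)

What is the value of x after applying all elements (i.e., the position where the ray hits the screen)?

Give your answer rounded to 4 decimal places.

Initial: x=-2.0000 theta=0.2000
After 1 (propagate distance d=27): x=3.4000 theta=0.2000
After 2 (thin lens f=50): x=3.4000 theta=0.1320
After 3 (propagate distance d=28): x=7.0960 theta=0.1320
After 4 (thin lens f=29): x=7.0960 theta=-817/7250 (≈-0.1127)
After 5 (propagate distance d=8): x=4491/725 (≈6.1945) theta=-817/7250 (≈-0.1127)
After 6 (thin lens f=20): x=4491/725 (≈6.1945) theta=-49/116 (≈-0.4224)
After 7 (propagate distance d=15 (to screen)): x=-411/2900 (≈-0.1417) theta=-49/116 (≈-0.4224)
Rounded to 4 decimal places: x = -0.1417

Answer: -0.1417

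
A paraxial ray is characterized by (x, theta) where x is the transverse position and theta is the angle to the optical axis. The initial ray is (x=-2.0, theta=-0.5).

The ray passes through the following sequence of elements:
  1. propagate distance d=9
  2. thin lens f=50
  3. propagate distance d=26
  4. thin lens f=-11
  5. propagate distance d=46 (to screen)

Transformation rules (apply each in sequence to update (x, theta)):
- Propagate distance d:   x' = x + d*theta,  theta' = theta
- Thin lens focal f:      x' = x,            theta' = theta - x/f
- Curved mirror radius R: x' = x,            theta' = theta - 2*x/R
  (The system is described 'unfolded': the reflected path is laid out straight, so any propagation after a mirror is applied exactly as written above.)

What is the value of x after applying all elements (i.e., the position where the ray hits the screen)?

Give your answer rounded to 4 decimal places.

Initial: x=-2.0000 theta=-0.5000
After 1 (propagate distance d=9): x=-6.5000 theta=-0.5000
After 2 (thin lens f=50): x=-6.5000 theta=-0.3700
After 3 (propagate distance d=26): x=-16.1200 theta=-0.3700
After 4 (thin lens f=-11): x=-16.1200 theta=-2019/1100 (≈-1.8355)
After 5 (propagate distance d=46 (to screen)): x=-55303/550 (≈-100.5509) theta=-2019/1100 (≈-1.8355)
Rounded to 4 decimal places: x = -100.5509

Answer: -100.5509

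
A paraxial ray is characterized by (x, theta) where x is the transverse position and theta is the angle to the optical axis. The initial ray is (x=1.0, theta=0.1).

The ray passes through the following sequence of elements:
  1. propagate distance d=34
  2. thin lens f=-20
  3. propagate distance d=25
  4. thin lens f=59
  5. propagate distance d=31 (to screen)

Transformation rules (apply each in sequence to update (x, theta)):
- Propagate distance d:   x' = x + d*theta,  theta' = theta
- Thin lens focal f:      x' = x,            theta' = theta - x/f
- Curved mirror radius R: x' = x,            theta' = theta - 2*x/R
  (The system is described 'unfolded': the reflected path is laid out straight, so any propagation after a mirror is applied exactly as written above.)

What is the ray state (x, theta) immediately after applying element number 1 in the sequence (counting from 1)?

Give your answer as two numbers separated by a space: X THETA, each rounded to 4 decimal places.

Initial: x=1.0000 theta=0.1000
After 1 (propagate distance d=34): x=4.4000 theta=0.1000
Rounded to 4 decimal places: x = 4.4000, theta = 0.1000

Answer: 4.4000 0.1000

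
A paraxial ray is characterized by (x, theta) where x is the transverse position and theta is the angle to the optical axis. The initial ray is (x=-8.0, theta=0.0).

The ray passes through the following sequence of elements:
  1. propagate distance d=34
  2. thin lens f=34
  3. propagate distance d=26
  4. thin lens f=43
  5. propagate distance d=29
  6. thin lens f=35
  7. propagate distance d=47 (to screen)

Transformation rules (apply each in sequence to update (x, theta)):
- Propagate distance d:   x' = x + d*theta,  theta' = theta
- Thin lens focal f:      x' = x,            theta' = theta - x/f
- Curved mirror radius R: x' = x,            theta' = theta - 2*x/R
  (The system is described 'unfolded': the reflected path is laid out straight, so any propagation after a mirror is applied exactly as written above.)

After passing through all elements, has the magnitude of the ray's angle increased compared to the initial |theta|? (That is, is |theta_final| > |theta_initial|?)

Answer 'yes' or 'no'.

Answer: yes

Derivation:
Initial: x=-8.0000 theta=0.0000
After 1 (propagate distance d=34): x=-8.0000 theta=0.0000
After 2 (thin lens f=34): x=-8.0000 theta=4/17 (≈0.2353)
After 3 (propagate distance d=26): x=-32/17 (≈-1.8824) theta=4/17 (≈0.2353)
After 4 (thin lens f=43): x=-32/17 (≈-1.8824) theta=12/43 (≈0.2791)
After 5 (propagate distance d=29): x=4540/731 (≈6.2107) theta=12/43 (≈0.2791)
After 6 (thin lens f=35): x=4540/731 (≈6.2107) theta=520/5117 (≈0.1016)
After 7 (propagate distance d=47 (to screen)): x=56220/5117 (≈10.9869) theta=520/5117 (≈0.1016)
|theta_initial|=0.0000 |theta_final|=520/5117 (≈0.1016) -> increased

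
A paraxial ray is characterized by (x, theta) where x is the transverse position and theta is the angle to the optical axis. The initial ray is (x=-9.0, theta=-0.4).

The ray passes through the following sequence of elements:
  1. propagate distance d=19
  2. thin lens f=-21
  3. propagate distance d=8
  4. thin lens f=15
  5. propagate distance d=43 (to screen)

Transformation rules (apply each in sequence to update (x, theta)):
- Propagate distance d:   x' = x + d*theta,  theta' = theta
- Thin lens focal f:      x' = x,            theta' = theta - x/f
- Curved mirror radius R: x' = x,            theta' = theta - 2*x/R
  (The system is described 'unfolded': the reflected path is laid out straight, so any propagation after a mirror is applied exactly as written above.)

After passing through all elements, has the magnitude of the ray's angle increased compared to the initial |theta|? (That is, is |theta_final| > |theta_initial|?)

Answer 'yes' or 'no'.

Answer: yes

Derivation:
Initial: x=-9.0000 theta=-0.4000
After 1 (propagate distance d=19): x=-16.6000 theta=-0.4000
After 2 (thin lens f=-21): x=-16.6000 theta=-25/21 (≈-1.1905)
After 3 (propagate distance d=8): x=-2743/105 (≈-26.1238) theta=-25/21 (≈-1.1905)
After 4 (thin lens f=15): x=-2743/105 (≈-26.1238) theta=124/225 (≈0.5511)
After 5 (propagate distance d=43 (to screen)): x=-3821/1575 (≈-2.4260) theta=124/225 (≈0.5511)
|theta_initial|=0.4000 |theta_final|=124/225 (≈0.5511) -> increased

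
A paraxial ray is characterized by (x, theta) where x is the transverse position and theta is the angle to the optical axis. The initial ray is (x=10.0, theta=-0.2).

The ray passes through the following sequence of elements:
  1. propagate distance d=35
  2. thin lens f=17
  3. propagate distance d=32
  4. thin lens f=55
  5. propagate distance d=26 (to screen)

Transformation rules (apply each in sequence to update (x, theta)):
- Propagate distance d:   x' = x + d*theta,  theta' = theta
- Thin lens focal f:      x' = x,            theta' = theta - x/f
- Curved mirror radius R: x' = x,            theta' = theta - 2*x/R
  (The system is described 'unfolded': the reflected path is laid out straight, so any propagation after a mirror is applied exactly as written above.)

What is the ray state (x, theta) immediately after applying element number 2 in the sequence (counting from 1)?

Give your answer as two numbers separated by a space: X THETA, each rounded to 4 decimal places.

Answer: 3.0000 -0.3765

Derivation:
Initial: x=10.0000 theta=-0.2000
After 1 (propagate distance d=35): x=3.0000 theta=-0.2000
After 2 (thin lens f=17): x=3.0000 theta=-32/85 (≈-0.3765)
Rounded to 4 decimal places: x = 3.0000, theta = -0.3765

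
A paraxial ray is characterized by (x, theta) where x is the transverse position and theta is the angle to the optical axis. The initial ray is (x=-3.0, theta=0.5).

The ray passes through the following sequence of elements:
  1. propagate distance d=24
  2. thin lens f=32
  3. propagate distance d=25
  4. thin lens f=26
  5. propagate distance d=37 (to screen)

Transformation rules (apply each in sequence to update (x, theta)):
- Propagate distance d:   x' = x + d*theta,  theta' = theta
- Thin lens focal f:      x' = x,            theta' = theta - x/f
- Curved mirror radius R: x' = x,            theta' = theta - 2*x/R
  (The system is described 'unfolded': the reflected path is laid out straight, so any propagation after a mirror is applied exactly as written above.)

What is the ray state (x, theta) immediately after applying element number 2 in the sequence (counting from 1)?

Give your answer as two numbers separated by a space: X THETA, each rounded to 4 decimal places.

Answer: 9.0000 0.2188

Derivation:
Initial: x=-3.0000 theta=0.5000
After 1 (propagate distance d=24): x=9.0000 theta=0.5000
After 2 (thin lens f=32): x=9.0000 theta=7/32 (≈0.2188)
Rounded to 4 decimal places: x = 9.0000, theta = 0.2188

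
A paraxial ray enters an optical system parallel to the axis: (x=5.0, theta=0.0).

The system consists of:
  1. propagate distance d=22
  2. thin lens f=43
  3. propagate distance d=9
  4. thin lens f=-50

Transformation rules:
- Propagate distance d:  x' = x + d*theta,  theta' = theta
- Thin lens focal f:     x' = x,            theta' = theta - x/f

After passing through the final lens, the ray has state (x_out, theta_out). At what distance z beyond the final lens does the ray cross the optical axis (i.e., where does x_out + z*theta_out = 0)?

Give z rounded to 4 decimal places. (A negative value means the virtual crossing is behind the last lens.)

Answer: 106.2500

Derivation:
Initial: x=5.0000 theta=0.0000
After 1 (propagate distance d=22): x=5.0000 theta=0.0000
After 2 (thin lens f=43): x=5.0000 theta=-5/43 (≈-0.1163)
After 3 (propagate distance d=9): x=170/43 (≈3.9535) theta=-5/43 (≈-0.1163)
After 4 (thin lens f=-50): x=170/43 (≈3.9535) theta=-8/215 (≈-0.0372)
z_focus = -x_out/theta_out = -(170/43)/(-8/215) = 106.2500
Rounded to 4 decimal places: z = 106.2500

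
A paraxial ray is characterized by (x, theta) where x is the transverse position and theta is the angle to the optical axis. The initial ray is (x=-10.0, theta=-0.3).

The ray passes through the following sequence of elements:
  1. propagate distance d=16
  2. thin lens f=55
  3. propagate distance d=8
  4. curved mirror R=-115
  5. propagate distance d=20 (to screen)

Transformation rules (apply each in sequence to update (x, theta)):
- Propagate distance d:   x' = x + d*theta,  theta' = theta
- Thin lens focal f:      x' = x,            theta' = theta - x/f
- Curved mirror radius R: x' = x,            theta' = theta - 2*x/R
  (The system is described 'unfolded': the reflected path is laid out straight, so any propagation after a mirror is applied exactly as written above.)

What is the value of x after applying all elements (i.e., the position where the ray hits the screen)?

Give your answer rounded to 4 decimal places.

Initial: x=-10.0000 theta=-0.3000
After 1 (propagate distance d=16): x=-14.8000 theta=-0.3000
After 2 (thin lens f=55): x=-14.8000 theta=-17/550 (≈-0.0309)
After 3 (propagate distance d=8): x=-4138/275 (≈-15.0473) theta=-17/550 (≈-0.0309)
After 4 (curved mirror R=-115): x=-4138/275 (≈-15.0473) theta=-18507/63250 (≈-0.2926)
After 5 (propagate distance d=20 (to screen)): x=-132188/6325 (≈-20.8993) theta=-18507/63250 (≈-0.2926)
Rounded to 4 decimal places: x = -20.8993

Answer: -20.8993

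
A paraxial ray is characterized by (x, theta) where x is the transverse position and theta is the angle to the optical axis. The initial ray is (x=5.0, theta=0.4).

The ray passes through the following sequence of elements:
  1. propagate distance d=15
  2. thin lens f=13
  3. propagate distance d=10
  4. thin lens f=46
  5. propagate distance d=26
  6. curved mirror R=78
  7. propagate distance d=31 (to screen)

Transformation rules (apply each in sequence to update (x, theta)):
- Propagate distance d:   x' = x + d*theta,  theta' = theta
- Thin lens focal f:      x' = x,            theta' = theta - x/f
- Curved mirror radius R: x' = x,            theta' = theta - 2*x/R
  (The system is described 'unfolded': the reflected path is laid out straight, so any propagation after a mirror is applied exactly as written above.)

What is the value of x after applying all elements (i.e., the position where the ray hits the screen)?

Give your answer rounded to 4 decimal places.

Answer: -20.0335

Derivation:
Initial: x=5.0000 theta=0.4000
After 1 (propagate distance d=15): x=11.0000 theta=0.4000
After 2 (thin lens f=13): x=11.0000 theta=-29/65 (≈-0.4462)
After 3 (propagate distance d=10): x=85/13 (≈6.5385) theta=-29/65 (≈-0.4462)
After 4 (thin lens f=46): x=85/13 (≈6.5385) theta=-1759/2990 (≈-0.5883)
After 5 (propagate distance d=26): x=-13092/1495 (≈-8.7572) theta=-1759/2990 (≈-0.5883)
After 6 (curved mirror R=78): x=-13092/1495 (≈-8.7572) theta=-14139/38870 (≈-0.3638)
After 7 (propagate distance d=31 (to screen)): x=-778701/38870 (≈-20.0335) theta=-14139/38870 (≈-0.3638)
Rounded to 4 decimal places: x = -20.0335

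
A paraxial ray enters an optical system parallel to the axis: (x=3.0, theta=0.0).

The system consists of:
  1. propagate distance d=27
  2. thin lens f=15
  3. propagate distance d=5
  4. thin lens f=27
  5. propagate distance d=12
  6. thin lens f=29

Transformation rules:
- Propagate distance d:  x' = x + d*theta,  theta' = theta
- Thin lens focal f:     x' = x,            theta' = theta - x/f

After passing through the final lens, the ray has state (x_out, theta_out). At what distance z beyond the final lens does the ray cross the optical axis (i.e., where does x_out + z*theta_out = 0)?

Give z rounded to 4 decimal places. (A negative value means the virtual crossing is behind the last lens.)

Initial: x=3.0000 theta=0.0000
After 1 (propagate distance d=27): x=3.0000 theta=0.0000
After 2 (thin lens f=15): x=3.0000 theta=-0.2000
After 3 (propagate distance d=5): x=2.0000 theta=-0.2000
After 4 (thin lens f=27): x=2.0000 theta=-37/135 (≈-0.2741)
After 5 (propagate distance d=12): x=-58/45 (≈-1.2889) theta=-37/135 (≈-0.2741)
After 6 (thin lens f=29): x=-58/45 (≈-1.2889) theta=-31/135 (≈-0.2296)
z_focus = -x_out/theta_out = -(-58/45)/(-31/135) = -174/31 ≈ -5.6129
Rounded to 4 decimal places: z = -5.6129

Answer: -5.6129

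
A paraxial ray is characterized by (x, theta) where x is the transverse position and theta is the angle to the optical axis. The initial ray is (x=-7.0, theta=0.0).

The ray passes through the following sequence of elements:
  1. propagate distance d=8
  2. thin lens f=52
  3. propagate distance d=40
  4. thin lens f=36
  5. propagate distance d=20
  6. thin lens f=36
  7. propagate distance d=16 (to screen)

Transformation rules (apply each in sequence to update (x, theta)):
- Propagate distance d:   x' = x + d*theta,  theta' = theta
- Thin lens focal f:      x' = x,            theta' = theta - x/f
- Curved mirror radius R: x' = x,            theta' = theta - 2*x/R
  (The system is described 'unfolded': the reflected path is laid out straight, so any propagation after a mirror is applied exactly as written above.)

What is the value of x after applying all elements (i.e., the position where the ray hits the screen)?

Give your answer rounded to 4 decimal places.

Answer: 3.9687

Derivation:
Initial: x=-7.0000 theta=0.0000
After 1 (propagate distance d=8): x=-7.0000 theta=0.0000
After 2 (thin lens f=52): x=-7.0000 theta=7/52 (≈0.1346)
After 3 (propagate distance d=40): x=-21/13 (≈-1.6154) theta=7/52 (≈0.1346)
After 4 (thin lens f=36): x=-21/13 (≈-1.6154) theta=7/39 (≈0.1795)
After 5 (propagate distance d=20): x=77/39 (≈1.9744) theta=7/39 (≈0.1795)
After 6 (thin lens f=36): x=77/39 (≈1.9744) theta=175/1404 (≈0.1246)
After 7 (propagate distance d=16 (to screen)): x=1393/351 (≈3.9687) theta=175/1404 (≈0.1246)
Rounded to 4 decimal places: x = 3.9687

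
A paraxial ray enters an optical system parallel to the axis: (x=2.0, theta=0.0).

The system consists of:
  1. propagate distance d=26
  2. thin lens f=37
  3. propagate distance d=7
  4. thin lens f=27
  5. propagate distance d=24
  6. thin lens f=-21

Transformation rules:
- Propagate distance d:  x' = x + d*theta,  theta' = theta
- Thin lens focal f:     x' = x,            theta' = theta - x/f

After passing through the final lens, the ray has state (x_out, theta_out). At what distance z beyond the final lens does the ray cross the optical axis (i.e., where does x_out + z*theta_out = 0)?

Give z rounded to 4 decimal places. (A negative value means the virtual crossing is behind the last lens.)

Initial: x=2.0000 theta=0.0000
After 1 (propagate distance d=26): x=2.0000 theta=0.0000
After 2 (thin lens f=37): x=2.0000 theta=-2/37 (≈-0.0541)
After 3 (propagate distance d=7): x=60/37 (≈1.6216) theta=-2/37 (≈-0.0541)
After 4 (thin lens f=27): x=60/37 (≈1.6216) theta=-38/333 (≈-0.1141)
After 5 (propagate distance d=24): x=-124/111 (≈-1.1171) theta=-38/333 (≈-0.1141)
After 6 (thin lens f=-21): x=-124/111 (≈-1.1171) theta=-130/777 (≈-0.1673)
z_focus = -x_out/theta_out = -(-124/111)/(-130/777) = -434/65 ≈ -6.6769
Rounded to 4 decimal places: z = -6.6769

Answer: -6.6769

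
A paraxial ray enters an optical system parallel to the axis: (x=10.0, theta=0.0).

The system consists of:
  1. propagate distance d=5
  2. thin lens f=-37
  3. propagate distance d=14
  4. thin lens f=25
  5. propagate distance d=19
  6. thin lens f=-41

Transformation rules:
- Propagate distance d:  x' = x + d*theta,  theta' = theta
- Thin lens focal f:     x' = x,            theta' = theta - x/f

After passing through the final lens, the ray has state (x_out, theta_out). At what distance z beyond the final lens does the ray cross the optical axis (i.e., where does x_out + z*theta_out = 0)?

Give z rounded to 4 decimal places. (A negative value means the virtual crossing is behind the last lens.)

Initial: x=10.0000 theta=0.0000
After 1 (propagate distance d=5): x=10.0000 theta=0.0000
After 2 (thin lens f=-37): x=10.0000 theta=10/37 (≈0.2703)
After 3 (propagate distance d=14): x=510/37 (≈13.7838) theta=10/37 (≈0.2703)
After 4 (thin lens f=25): x=510/37 (≈13.7838) theta=-52/185 (≈-0.2811)
After 5 (propagate distance d=19): x=1562/185 (≈8.4432) theta=-52/185 (≈-0.2811)
After 6 (thin lens f=-41): x=1562/185 (≈8.4432) theta=-114/1517 (≈-0.0751)
z_focus = -x_out/theta_out = -(1562/185)/(-114/1517) = 32021/285 ≈ 112.3544
Rounded to 4 decimal places: z = 112.3544

Answer: 112.3544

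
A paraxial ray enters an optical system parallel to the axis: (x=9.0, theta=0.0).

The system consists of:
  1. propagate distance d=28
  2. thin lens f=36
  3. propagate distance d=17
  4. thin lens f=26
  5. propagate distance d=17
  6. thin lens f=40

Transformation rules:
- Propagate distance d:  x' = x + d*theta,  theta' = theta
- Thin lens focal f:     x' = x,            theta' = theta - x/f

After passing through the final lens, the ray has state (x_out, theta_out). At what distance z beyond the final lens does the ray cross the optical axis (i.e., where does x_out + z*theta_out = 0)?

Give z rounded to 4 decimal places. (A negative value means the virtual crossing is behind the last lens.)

Answer: -7.0896

Derivation:
Initial: x=9.0000 theta=0.0000
After 1 (propagate distance d=28): x=9.0000 theta=0.0000
After 2 (thin lens f=36): x=9.0000 theta=-0.2500
After 3 (propagate distance d=17): x=4.7500 theta=-0.2500
After 4 (thin lens f=26): x=4.7500 theta=-45/104 (≈-0.4327)
After 5 (propagate distance d=17): x=-271/104 (≈-2.6058) theta=-45/104 (≈-0.4327)
After 6 (thin lens f=40): x=-271/104 (≈-2.6058) theta=-1529/4160 (≈-0.3675)
z_focus = -x_out/theta_out = -(-271/104)/(-1529/4160) = -10840/1529 ≈ -7.0896
Rounded to 4 decimal places: z = -7.0896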